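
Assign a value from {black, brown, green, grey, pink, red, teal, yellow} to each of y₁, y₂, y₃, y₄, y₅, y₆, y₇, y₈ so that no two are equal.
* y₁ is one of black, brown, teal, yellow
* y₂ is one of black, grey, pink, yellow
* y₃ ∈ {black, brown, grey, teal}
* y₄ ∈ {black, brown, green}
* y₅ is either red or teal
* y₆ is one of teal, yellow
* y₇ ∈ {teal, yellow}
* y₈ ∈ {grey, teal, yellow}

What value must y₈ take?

The 8 variables draw from only 8 values {black, brown, green, grey, pink, red, teal, yellow}, so each is used; only y₄ can be green, hence y₄ = green.
Among the 7 still-open variables, pink fits only y₂ (and all 7 values in {black, brown, grey, pink, red, teal, yellow} must be used), so y₂ = pink.
The 6 still-open variables draw from only 6 values {black, brown, grey, red, teal, yellow}, so each is used; only y₅ can be red, hence y₅ = red.
y₆ and y₇ share exactly the 2 values {teal, yellow}; by pigeonhole those values go to them, so strike teal, yellow from y₁, y₃, y₈.
So y₈ = grey.

grey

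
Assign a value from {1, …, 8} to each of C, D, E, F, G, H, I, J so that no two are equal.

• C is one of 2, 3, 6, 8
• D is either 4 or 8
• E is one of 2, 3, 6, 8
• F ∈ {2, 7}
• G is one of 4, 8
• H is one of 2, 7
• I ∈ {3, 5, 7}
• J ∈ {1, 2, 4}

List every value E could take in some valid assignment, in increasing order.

Among the 8 variables, 1 fits only J (and all 8 values in {1, 2, 3, 4, 5, 6, 7, 8} must be used), so J = 1.
The 7 still-open variables together cover exactly {2, 3, 4, 5, 6, 7, 8} — 7 values for 7 variables — and 5 appears only in I's list, so I = 5.
The 2 variables D and G are confined to {4, 8}, which locks those values in; drop them from C, E.
F and H between them cover only {2, 7} — a naked pair. Remove those values from C, E.
No further eliminations apply; E can still be any of 3, 6.

3, 6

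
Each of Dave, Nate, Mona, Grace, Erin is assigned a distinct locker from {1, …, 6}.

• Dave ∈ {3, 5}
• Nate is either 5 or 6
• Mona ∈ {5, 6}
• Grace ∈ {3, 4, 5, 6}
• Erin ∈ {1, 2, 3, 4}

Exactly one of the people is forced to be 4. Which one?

The 2 variables Nate and Mona are confined to {5, 6}, which locks those values in; drop them from Dave, Grace.
Dave must be 3 (only option left). Remove 3 from Grace, Erin.
So 4 goes to Grace.

Grace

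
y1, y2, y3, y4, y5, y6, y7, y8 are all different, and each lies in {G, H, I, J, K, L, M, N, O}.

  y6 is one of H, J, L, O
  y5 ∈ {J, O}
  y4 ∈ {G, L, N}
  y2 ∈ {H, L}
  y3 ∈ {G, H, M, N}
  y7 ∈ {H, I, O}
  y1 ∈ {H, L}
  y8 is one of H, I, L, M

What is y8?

y1 and y2 between them cover only {H, L} — a naked pair. Remove those values from y3, y4, y6, y7, y8.
The 2 variables y5 and y6 are confined to {J, O}, which locks those values in; drop them from y7.
That leaves y7 = I. So y8 can't be I.
So y8 = M.

M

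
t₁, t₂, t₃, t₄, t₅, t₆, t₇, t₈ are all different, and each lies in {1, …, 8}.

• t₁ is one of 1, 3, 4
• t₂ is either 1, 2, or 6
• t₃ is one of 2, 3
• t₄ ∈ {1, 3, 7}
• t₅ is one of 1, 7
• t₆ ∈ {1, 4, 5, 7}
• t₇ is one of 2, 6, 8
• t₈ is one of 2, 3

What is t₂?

6

The 8 variables together cover exactly {1, 2, 3, 4, 5, 6, 7, 8} — 8 values for 8 variables — and 5 appears only in t₆'s list, so t₆ = 5.
The 7 still-open variables together cover exactly {1, 2, 3, 4, 6, 7, 8} — 7 values for 7 variables — and 4 appears only in t₁'s list, so t₁ = 4.
The 6 still-open variables together cover exactly {1, 2, 3, 6, 7, 8} — 6 values for 6 variables — and 8 appears only in t₇'s list, so t₇ = 8.
The 5 still-open variables together cover exactly {1, 2, 3, 6, 7} — 5 values for 5 variables — and 6 appears only in t₂'s list, so t₂ = 6.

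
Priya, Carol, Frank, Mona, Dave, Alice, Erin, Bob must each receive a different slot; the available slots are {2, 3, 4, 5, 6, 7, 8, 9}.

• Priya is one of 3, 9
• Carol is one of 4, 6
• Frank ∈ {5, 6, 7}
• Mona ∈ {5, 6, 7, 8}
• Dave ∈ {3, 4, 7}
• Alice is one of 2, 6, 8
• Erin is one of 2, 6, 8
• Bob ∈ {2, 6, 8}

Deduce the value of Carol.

4

The 8 variables draw from only 8 values {2, 3, 4, 5, 6, 7, 8, 9}, so each is used; only Priya can be 9, hence Priya = 9.
The 7 still-open variables draw from only 7 values {2, 3, 4, 5, 6, 7, 8}, so each is used; only Dave can be 3, hence Dave = 3.
The 6 still-open variables together cover exactly {2, 4, 5, 6, 7, 8} — 6 values for 6 variables — and 4 appears only in Carol's list, so Carol = 4.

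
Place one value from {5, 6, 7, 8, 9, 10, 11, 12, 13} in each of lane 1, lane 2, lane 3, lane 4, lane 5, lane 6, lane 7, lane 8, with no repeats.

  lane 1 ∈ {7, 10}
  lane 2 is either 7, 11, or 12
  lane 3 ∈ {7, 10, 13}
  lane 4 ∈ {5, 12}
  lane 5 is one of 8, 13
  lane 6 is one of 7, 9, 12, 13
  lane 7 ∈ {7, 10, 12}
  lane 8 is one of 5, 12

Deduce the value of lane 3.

The 8 variables together cover exactly {5, 7, 8, 9, 10, 11, 12, 13} — 8 values for 8 variables — and 8 appears only in lane 5's list, so lane 5 = 8.
The 7 still-open variables draw from only 7 values {5, 7, 9, 10, 11, 12, 13}, so each is used; only lane 6 can be 9, hence lane 6 = 9.
The 6 still-open variables draw from only 6 values {5, 7, 10, 11, 12, 13}, so each is used; only lane 2 can be 11, hence lane 2 = 11.
The 5 still-open variables together cover exactly {5, 7, 10, 12, 13} — 5 values for 5 variables — and 13 appears only in lane 3's list, so lane 3 = 13.

13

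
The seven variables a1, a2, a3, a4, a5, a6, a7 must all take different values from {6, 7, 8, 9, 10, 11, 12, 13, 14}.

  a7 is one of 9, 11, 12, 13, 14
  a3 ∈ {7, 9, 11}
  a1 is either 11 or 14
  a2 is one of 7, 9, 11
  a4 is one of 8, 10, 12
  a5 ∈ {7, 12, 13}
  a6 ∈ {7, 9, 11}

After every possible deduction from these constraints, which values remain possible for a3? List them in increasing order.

7, 9, 11

a2, a3, a6 share exactly the 3 values {7, 9, 11}; by pigeonhole those values go to them, so strike 7, 9, 11 from a1, a5, a7.
a1's domain is down to {14}, so a1 = 14. So a7 can't be 14.
The 2 variables a5 and a7 are confined to {12, 13}, which locks those values in; drop them from a4.
No further eliminations apply; a3 can still be any of 7, 9, 11.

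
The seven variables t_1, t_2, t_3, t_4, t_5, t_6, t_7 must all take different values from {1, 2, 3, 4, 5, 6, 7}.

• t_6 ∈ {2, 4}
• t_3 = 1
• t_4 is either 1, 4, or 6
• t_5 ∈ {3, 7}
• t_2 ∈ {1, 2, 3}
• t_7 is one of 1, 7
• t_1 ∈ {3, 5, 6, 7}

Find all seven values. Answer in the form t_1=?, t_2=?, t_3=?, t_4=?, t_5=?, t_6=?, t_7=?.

t_3 must be 1 (only option left). Eliminate 1 elsewhere: t_2, t_4, t_7.
t_7's domain is down to {7}, so t_7 = 7. So t_1, t_5 can't be 7.
t_5's domain is down to {3}, so t_5 = 3. Eliminate 3 elsewhere: t_1, t_2.
t_2's domain is down to {2}, so t_2 = 2. Eliminate 2 elsewhere: t_6.
t_6's domain is down to {4}, so t_6 = 4. Remove 4 from t_4.
t_4 has just one choice, so t_4 = 6. Remove 6 from t_1.
t_1 must be 5 (only option left).

t_1=5, t_2=2, t_3=1, t_4=6, t_5=3, t_6=4, t_7=7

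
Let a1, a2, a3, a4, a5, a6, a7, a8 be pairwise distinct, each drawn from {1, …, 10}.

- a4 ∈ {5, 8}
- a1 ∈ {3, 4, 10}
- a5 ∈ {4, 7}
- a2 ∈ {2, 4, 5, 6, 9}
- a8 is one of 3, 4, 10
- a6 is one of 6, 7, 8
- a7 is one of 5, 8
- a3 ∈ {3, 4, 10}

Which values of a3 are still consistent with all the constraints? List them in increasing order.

3, 4, 10

The 2 variables a4 and a7 are confined to {5, 8}, which locks those values in; drop them from a2, a6.
a1, a3, a8 share exactly the 3 values {3, 4, 10}; by pigeonhole those values go to them, so strike 3, 4, 10 from a2, a5.
That leaves a5 = 7. Remove 7 from a6.
a6 must be 6 (only option left). So a2 can't be 6.
No further eliminations apply; a3 can still be any of 3, 4, 10.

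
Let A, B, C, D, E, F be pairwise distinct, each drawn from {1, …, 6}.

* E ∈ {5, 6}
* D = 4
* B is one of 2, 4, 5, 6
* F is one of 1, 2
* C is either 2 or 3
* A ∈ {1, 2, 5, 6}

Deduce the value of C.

3

D's domain is down to {4}, so D = 4. So B can't be 4.
The 5 still-open variables together cover exactly {1, 2, 3, 5, 6} — 5 values for 5 variables — and 3 appears only in C's list, so C = 3.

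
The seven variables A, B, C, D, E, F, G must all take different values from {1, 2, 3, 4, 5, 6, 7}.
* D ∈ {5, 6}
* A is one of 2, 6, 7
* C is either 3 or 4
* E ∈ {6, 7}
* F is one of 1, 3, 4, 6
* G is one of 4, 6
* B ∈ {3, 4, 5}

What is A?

Among the 7 variables, 1 fits only F (and all 7 values in {1, 2, 3, 4, 5, 6, 7} must be used), so F = 1.
The 6 still-open variables together cover exactly {2, 3, 4, 5, 6, 7} — 6 values for 6 variables — and 2 appears only in A's list, so A = 2.

2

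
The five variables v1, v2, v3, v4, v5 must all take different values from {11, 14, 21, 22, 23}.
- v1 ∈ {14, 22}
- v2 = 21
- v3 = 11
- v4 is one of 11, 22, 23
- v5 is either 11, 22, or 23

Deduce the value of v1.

14

v2 has just one choice, so v2 = 21.
That leaves v3 = 11. Remove 11 from v4, v5.
The 3 still-open variables draw from only 3 values {14, 22, 23}, so each is used; only v1 can be 14, hence v1 = 14.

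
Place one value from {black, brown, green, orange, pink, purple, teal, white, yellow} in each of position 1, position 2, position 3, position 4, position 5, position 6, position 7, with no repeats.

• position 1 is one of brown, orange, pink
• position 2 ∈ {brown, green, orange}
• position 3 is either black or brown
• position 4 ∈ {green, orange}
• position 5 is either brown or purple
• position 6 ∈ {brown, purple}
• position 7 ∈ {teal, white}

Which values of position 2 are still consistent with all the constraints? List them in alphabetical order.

position 5 and position 6 between them cover only {brown, purple} — a naked pair. Remove those values from position 1, position 2, position 3.
That leaves position 3 = black.
position 2 and position 4 share exactly the 2 values {green, orange}; by pigeonhole those values go to them, so strike green, orange from position 1.
position 1 has just one choice, so position 1 = pink.
No further eliminations apply; position 2 can still be any of green, orange.

green, orange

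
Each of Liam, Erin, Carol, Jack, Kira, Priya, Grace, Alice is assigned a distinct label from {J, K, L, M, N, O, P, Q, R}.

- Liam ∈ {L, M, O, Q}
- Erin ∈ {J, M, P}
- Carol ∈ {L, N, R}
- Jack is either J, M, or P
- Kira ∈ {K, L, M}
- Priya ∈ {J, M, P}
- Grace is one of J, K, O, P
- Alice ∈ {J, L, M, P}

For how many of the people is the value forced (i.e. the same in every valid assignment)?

Erin, Jack, Priya between them cover only {J, M, P} — a naked triple. Remove those values from Liam, Kira, Grace, Alice.
That leaves Alice = L. Remove L from Liam, Carol, Kira.
Kira's domain is down to {K}, so Kira = K. Remove K from Grace.
Grace's domain is down to {O}, so Grace = O. Remove O from Liam.
Liam has just one choice, so Liam = Q.
Determined: Liam=Q, Kira=K, Grace=O, Alice=L. The other people each still have more than one consistent value. That makes 4.

4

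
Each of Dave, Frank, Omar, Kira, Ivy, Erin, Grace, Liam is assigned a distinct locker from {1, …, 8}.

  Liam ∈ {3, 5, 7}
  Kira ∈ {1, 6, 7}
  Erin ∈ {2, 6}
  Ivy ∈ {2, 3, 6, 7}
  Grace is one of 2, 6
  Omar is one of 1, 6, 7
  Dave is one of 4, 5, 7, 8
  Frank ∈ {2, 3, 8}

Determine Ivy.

3

The 8 variables draw from only 8 values {1, 2, 3, 4, 5, 6, 7, 8}, so each is used; only Dave can be 4, hence Dave = 4.
The 7 still-open variables draw from only 7 values {1, 2, 3, 5, 6, 7, 8}, so each is used; only Liam can be 5, hence Liam = 5.
The 6 still-open variables together cover exactly {1, 2, 3, 6, 7, 8} — 6 values for 6 variables — and 8 appears only in Frank's list, so Frank = 8.
The 5 still-open variables draw from only 5 values {1, 2, 3, 6, 7}, so each is used; only Ivy can be 3, hence Ivy = 3.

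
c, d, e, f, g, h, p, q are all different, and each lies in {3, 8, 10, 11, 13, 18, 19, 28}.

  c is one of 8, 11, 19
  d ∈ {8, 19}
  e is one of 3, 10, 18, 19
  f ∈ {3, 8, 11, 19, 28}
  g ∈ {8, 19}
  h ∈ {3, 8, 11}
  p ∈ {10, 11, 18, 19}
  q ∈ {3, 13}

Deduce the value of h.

3

Among the 8 variables, 13 fits only q (and all 8 values in {3, 8, 10, 11, 13, 18, 19, 28} must be used), so q = 13.
The 7 still-open variables draw from only 7 values {3, 8, 10, 11, 18, 19, 28}, so each is used; only f can be 28, hence f = 28.
d and g share exactly the 2 values {8, 19}; by pigeonhole those values go to them, so strike 8, 19 from c, e, h, p.
c has just one choice, so c = 11. Eliminate 11 elsewhere: h, p.
So h = 3.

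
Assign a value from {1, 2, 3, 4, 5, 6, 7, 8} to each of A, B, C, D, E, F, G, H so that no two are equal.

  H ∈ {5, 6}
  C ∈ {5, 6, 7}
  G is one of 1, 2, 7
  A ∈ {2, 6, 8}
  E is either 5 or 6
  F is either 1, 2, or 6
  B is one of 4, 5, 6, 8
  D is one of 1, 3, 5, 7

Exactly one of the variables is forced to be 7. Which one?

C

Among the 8 variables, 3 fits only D (and all 8 values in {1, 2, 3, 4, 5, 6, 7, 8} must be used), so D = 3.
The 7 still-open variables together cover exactly {1, 2, 4, 5, 6, 7, 8} — 7 values for 7 variables — and 4 appears only in B's list, so B = 4.
The 6 still-open variables together cover exactly {1, 2, 5, 6, 7, 8} — 6 values for 6 variables — and 8 appears only in A's list, so A = 8.
The 2 variables E and H are confined to {5, 6}, which locks those values in; drop them from C, F.
So 7 goes to C.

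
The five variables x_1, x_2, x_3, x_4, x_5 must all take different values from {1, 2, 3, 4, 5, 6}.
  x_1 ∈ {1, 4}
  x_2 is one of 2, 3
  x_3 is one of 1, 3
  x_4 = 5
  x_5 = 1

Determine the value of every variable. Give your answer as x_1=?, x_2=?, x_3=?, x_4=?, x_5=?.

x_1=4, x_2=2, x_3=3, x_4=5, x_5=1

x_4 must be 5 (only option left).
x_5 must be 1 (only option left). So x_1, x_3 can't be 1.
x_1 has just one choice, so x_1 = 4.
x_3 has just one choice, so x_3 = 3. Strike 3 from x_2.
x_2's domain is down to {2}, so x_2 = 2.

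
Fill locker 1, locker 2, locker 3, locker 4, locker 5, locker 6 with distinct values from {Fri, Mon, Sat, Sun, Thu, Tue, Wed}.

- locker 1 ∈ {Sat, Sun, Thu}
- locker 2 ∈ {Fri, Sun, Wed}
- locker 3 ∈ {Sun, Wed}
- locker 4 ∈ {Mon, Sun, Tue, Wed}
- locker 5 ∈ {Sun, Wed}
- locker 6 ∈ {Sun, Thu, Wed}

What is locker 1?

Sat

locker 3 and locker 5 share exactly the 2 values {Sun, Wed}; by pigeonhole those values go to them, so strike Sun, Wed from locker 1, locker 2, locker 4, locker 6.
That leaves locker 2 = Fri.
locker 6 has just one choice, so locker 6 = Thu. Eliminate Thu elsewhere: locker 1.
So locker 1 = Sat.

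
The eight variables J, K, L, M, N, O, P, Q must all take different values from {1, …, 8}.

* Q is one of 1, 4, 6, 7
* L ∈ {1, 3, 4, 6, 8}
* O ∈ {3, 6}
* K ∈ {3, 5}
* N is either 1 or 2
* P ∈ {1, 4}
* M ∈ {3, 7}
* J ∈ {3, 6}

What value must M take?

The 8 variables draw from only 8 values {1, 2, 3, 4, 5, 6, 7, 8}, so each is used; only N can be 2, hence N = 2.
Among the 7 still-open variables, 5 fits only K (and all 7 values in {1, 3, 4, 5, 6, 7, 8} must be used), so K = 5.
The 6 still-open variables draw from only 6 values {1, 3, 4, 6, 7, 8}, so each is used; only L can be 8, hence L = 8.
J and O share exactly the 2 values {3, 6}; by pigeonhole those values go to them, so strike 3, 6 from M, Q.
So M = 7.

7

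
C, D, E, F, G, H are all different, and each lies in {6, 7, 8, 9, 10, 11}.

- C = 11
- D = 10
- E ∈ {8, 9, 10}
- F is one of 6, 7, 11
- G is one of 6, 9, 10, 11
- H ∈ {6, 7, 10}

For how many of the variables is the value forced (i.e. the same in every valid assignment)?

C's domain is down to {11}, so C = 11. Eliminate 11 elsewhere: F, G.
D has just one choice, so D = 10. Remove 10 from E, G, H.
The 4 still-open variables together cover exactly {6, 7, 8, 9} — 4 values for 4 variables — and 8 appears only in E's list, so E = 8.
Among the 3 still-open variables, 9 fits only G (and all 3 values in {6, 7, 9} must be used), so G = 9.
Determined: C=11, D=10, E=8, G=9. The other variables each still have more than one consistent value. That makes 4.

4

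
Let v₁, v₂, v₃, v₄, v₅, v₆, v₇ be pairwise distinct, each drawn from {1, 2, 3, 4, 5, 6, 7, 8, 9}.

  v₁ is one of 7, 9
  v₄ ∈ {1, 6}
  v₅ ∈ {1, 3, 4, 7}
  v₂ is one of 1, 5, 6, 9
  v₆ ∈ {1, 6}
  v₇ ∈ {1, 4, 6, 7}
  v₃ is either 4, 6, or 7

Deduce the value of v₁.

9

The 7 variables together cover exactly {1, 3, 4, 5, 6, 7, 9} — 7 values for 7 variables — and 3 appears only in v₅'s list, so v₅ = 3.
Among the 6 still-open variables, 5 fits only v₂ (and all 6 values in {1, 4, 5, 6, 7, 9} must be used), so v₂ = 5.
Among the 5 still-open variables, 9 fits only v₁ (and all 5 values in {1, 4, 6, 7, 9} must be used), so v₁ = 9.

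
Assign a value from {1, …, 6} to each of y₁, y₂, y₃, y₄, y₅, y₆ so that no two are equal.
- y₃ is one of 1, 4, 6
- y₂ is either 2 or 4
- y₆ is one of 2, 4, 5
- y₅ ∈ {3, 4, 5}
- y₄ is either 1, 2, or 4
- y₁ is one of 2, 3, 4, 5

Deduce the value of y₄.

The 6 variables together cover exactly {1, 2, 3, 4, 5, 6} — 6 values for 6 variables — and 6 appears only in y₃'s list, so y₃ = 6.
The 5 still-open variables draw from only 5 values {1, 2, 3, 4, 5}, so each is used; only y₄ can be 1, hence y₄ = 1.

1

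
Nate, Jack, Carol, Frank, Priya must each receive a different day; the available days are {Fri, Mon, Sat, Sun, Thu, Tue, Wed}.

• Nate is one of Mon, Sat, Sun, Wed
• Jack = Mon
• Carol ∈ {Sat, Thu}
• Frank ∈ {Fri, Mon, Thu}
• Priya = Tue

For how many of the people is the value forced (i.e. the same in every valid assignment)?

Jack's domain is down to {Mon}, so Jack = Mon. Remove Mon from Nate, Frank.
Priya must be Tue (only option left).
Determined: Jack=Mon, Priya=Tue. The other people each still have more than one consistent value. That makes 2.

2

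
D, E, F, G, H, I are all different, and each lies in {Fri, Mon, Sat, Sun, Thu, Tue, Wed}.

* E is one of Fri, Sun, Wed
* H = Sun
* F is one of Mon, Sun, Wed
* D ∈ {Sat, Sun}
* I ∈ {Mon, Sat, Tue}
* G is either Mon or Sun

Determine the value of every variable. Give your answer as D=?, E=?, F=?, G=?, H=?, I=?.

H must be Sun (only option left). So D, E, F, G can't be Sun.
D must be Sat (only option left). So I can't be Sat.
G has just one choice, so G = Mon. Strike Mon from F, I.
I has just one choice, so I = Tue.
F must be Wed (only option left). Strike Wed from E.
E must be Fri (only option left).

D=Sat, E=Fri, F=Wed, G=Mon, H=Sun, I=Tue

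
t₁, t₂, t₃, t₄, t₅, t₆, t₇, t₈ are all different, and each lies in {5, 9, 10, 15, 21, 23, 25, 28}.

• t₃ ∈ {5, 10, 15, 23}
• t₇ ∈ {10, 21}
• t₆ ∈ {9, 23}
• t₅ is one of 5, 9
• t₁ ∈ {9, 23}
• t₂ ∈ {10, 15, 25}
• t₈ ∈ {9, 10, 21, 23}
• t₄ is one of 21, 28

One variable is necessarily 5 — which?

The 8 variables draw from only 8 values {5, 9, 10, 15, 21, 23, 25, 28}, so each is used; only t₂ can be 25, hence t₂ = 25.
The 7 still-open variables draw from only 7 values {5, 9, 10, 15, 21, 23, 28}, so each is used; only t₃ can be 15, hence t₃ = 15.
The 6 still-open variables together cover exactly {5, 9, 10, 21, 23, 28} — 6 values for 6 variables — and 5 appears only in t₅'s list, so t₅ = 5.

t₅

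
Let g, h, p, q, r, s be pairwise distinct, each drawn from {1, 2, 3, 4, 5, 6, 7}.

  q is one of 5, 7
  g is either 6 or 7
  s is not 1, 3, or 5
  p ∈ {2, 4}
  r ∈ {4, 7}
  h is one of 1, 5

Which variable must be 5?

q

The 6 variables draw from only 6 values {1, 2, 4, 5, 6, 7}, so each is used; only h can be 1, hence h = 1.
The 5 still-open variables draw from only 5 values {2, 4, 5, 6, 7}, so each is used; only q can be 5, hence q = 5.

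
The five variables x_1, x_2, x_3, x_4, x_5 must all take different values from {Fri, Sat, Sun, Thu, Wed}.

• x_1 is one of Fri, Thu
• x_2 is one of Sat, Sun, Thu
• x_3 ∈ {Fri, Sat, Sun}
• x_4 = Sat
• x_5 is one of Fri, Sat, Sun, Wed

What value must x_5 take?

x_4's domain is down to {Sat}, so x_4 = Sat. So x_2, x_3, x_5 can't be Sat.
The 4 still-open variables draw from only 4 values {Fri, Sun, Thu, Wed}, so each is used; only x_5 can be Wed, hence x_5 = Wed.

Wed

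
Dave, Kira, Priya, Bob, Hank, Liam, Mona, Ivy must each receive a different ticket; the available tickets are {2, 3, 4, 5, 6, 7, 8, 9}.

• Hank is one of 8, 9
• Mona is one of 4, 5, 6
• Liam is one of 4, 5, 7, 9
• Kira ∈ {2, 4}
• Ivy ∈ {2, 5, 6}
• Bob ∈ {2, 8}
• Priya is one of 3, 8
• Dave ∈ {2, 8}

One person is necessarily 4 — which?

The 8 variables together cover exactly {2, 3, 4, 5, 6, 7, 8, 9} — 8 values for 8 variables — and 3 appears only in Priya's list, so Priya = 3.
Among the 7 still-open variables, 7 fits only Liam (and all 7 values in {2, 4, 5, 6, 7, 8, 9} must be used), so Liam = 7.
The 6 still-open variables together cover exactly {2, 4, 5, 6, 8, 9} — 6 values for 6 variables — and 9 appears only in Hank's list, so Hank = 9.
The 2 variables Dave and Bob are confined to {2, 8}, which locks those values in; drop them from Kira, Ivy.
So 4 goes to Kira.

Kira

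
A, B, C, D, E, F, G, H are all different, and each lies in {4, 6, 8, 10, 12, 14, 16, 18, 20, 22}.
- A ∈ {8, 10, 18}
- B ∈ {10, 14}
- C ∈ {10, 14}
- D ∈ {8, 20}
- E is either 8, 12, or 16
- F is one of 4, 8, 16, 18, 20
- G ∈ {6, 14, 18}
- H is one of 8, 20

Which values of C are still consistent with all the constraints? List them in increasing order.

B and C between them cover only {10, 14} — a naked pair. Remove those values from A, G.
D and H share exactly the 2 values {8, 20}; by pigeonhole those values go to them, so strike 8, 20 from A, E, F.
A must be 18 (only option left). So F, G can't be 18.
That leaves G = 6.
No further eliminations apply; C can still be any of 10, 14.

10, 14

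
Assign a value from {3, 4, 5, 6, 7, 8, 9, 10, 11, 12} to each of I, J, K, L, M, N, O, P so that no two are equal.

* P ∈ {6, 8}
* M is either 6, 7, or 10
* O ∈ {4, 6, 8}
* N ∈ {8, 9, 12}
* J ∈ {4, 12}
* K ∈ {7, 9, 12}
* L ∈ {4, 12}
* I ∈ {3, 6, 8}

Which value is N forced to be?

Among the 8 variables, 3 fits only I (and all 8 values in {3, 4, 6, 7, 8, 9, 10, 12} must be used), so I = 3.
The 7 still-open variables together cover exactly {4, 6, 7, 8, 9, 10, 12} — 7 values for 7 variables — and 10 appears only in M's list, so M = 10.
Among the 6 still-open variables, 7 fits only K (and all 6 values in {4, 6, 7, 8, 9, 12} must be used), so K = 7.
Among the 5 still-open variables, 9 fits only N (and all 5 values in {4, 6, 8, 9, 12} must be used), so N = 9.

9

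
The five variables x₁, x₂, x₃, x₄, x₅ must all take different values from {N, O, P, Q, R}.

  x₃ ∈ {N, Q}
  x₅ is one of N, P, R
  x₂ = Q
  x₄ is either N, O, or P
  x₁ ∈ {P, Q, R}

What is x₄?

x₂'s domain is down to {Q}, so x₂ = Q. Strike Q from x₁, x₃.
x₃'s domain is down to {N}, so x₃ = N. Strike N from x₄, x₅.
Among the 3 still-open variables, O fits only x₄ (and all 3 values in {O, P, R} must be used), so x₄ = O.

O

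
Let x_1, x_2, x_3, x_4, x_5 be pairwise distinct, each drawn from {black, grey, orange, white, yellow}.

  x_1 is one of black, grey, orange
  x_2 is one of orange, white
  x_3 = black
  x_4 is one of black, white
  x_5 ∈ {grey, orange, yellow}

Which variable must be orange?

x_3 must be black (only option left). Eliminate black elsewhere: x_1, x_4.
x_4's domain is down to {white}, so x_4 = white. Eliminate white elsewhere: x_2.
So orange goes to x_2.

x_2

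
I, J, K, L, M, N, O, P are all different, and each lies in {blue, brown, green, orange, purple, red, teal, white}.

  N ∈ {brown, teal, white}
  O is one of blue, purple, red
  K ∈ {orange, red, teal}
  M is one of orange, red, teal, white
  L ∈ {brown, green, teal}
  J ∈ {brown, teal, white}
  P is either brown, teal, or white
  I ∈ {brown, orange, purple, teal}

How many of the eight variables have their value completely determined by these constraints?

3

The 8 variables together cover exactly {blue, brown, green, orange, purple, red, teal, white} — 8 values for 8 variables — and blue appears only in O's list, so O = blue.
The 7 still-open variables draw from only 7 values {brown, green, orange, purple, red, teal, white}, so each is used; only L can be green, hence L = green.
Among the 6 still-open variables, purple fits only I (and all 6 values in {brown, orange, purple, red, teal, white} must be used), so I = purple.
The 3 variables J, N, P are confined to {brown, teal, white}, which locks those values in; drop them from K, M.
Determined: I=purple, L=green, O=blue. The other variables each still have more than one consistent value. That makes 3.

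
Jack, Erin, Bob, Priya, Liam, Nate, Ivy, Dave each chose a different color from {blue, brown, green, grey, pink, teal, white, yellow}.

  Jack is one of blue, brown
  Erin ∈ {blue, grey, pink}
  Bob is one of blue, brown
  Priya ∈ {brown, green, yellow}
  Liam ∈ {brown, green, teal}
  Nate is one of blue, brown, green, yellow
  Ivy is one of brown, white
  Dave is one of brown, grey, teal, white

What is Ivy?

white

The 8 variables draw from only 8 values {blue, brown, green, grey, pink, teal, white, yellow}, so each is used; only Erin can be pink, hence Erin = pink.
The 7 still-open variables draw from only 7 values {blue, brown, green, grey, teal, white, yellow}, so each is used; only Dave can be grey, hence Dave = grey.
Among the 6 still-open variables, teal fits only Liam (and all 6 values in {blue, brown, green, teal, white, yellow} must be used), so Liam = teal.
Among the 5 still-open variables, white fits only Ivy (and all 5 values in {blue, brown, green, white, yellow} must be used), so Ivy = white.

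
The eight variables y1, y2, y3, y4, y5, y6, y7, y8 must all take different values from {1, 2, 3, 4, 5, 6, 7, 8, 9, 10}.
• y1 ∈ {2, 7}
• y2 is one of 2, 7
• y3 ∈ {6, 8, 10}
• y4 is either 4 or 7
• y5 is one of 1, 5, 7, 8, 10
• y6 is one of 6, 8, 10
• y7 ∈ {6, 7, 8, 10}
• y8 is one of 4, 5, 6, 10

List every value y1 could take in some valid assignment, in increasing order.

The 8 variables together cover exactly {1, 2, 4, 5, 6, 7, 8, 10} — 8 values for 8 variables — and 1 appears only in y5's list, so y5 = 1.
The 7 still-open variables together cover exactly {2, 4, 5, 6, 7, 8, 10} — 7 values for 7 variables — and 5 appears only in y8's list, so y8 = 5.
The 6 still-open variables draw from only 6 values {2, 4, 6, 7, 8, 10}, so each is used; only y4 can be 4, hence y4 = 4.
The 2 variables y1 and y2 are confined to {2, 7}, which locks those values in; drop them from y7.
No further eliminations apply; y1 can still be any of 2, 7.

2, 7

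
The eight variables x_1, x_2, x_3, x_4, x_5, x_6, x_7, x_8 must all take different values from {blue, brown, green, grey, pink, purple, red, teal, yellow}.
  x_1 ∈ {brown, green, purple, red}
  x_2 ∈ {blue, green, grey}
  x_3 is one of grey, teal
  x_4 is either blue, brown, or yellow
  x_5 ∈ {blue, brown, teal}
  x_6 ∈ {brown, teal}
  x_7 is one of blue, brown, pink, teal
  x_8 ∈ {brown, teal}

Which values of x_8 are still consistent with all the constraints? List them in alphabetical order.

The 2 variables x_6 and x_8 are confined to {brown, teal}, which locks those values in; drop them from x_1, x_3, x_4, x_5, x_7.
x_3's domain is down to {grey}, so x_3 = grey. So x_2 can't be grey.
x_5 has just one choice, so x_5 = blue. Eliminate blue elsewhere: x_2, x_4, x_7.
x_7 has just one choice, so x_7 = pink.
That leaves x_2 = green. Strike green from x_1.
That leaves x_4 = yellow.
No further eliminations apply; x_8 can still be any of brown, teal.

brown, teal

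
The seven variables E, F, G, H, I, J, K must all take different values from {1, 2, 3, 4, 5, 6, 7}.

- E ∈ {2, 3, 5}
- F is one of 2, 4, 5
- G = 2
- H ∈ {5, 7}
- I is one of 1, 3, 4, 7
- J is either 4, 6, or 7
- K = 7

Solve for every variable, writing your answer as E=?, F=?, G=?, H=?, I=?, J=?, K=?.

G must be 2 (only option left). Remove 2 from E, F.
K has just one choice, so K = 7. Eliminate 7 elsewhere: H, I, J.
H's domain is down to {5}, so H = 5. Strike 5 from E, F.
E's domain is down to {3}, so E = 3. Remove 3 from I.
F has just one choice, so F = 4. Strike 4 from I, J.
That leaves I = 1.
J's domain is down to {6}, so J = 6.

E=3, F=4, G=2, H=5, I=1, J=6, K=7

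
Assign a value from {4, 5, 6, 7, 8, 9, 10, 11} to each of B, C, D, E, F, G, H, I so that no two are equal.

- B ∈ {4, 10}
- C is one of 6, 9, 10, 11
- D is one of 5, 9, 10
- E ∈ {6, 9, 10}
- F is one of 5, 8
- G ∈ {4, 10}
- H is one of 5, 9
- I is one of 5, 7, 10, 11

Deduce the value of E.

Among the 8 variables, 7 fits only I (and all 8 values in {4, 5, 6, 7, 8, 9, 10, 11} must be used), so I = 7.
The 7 still-open variables draw from only 7 values {4, 5, 6, 8, 9, 10, 11}, so each is used; only F can be 8, hence F = 8.
The 6 still-open variables draw from only 6 values {4, 5, 6, 9, 10, 11}, so each is used; only C can be 11, hence C = 11.
The 5 still-open variables draw from only 5 values {4, 5, 6, 9, 10}, so each is used; only E can be 6, hence E = 6.

6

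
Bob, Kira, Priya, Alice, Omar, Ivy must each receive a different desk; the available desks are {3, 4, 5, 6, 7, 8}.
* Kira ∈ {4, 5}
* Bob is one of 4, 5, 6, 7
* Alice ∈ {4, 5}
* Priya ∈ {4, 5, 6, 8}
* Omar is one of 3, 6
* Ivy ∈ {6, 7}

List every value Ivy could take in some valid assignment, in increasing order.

6, 7

Among the 6 variables, 3 fits only Omar (and all 6 values in {3, 4, 5, 6, 7, 8} must be used), so Omar = 3.
The 5 still-open variables together cover exactly {4, 5, 6, 7, 8} — 5 values for 5 variables — and 8 appears only in Priya's list, so Priya = 8.
Kira and Alice between them cover only {4, 5} — a naked pair. Remove those values from Bob.
No further eliminations apply; Ivy can still be any of 6, 7.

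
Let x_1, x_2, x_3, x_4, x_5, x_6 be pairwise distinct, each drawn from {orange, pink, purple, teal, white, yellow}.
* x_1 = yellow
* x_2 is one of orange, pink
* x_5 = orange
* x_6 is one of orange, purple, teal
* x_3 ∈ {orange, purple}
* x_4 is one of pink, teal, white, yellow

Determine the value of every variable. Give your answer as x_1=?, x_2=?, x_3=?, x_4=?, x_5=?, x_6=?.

x_1=yellow, x_2=pink, x_3=purple, x_4=white, x_5=orange, x_6=teal

x_1 must be yellow (only option left). So x_4 can't be yellow.
x_5 has just one choice, so x_5 = orange. Strike orange from x_2, x_3, x_6.
That leaves x_2 = pink. Remove pink from x_4.
x_3 has just one choice, so x_3 = purple. So x_6 can't be purple.
x_6 must be teal (only option left). So x_4 can't be teal.
x_4 has just one choice, so x_4 = white.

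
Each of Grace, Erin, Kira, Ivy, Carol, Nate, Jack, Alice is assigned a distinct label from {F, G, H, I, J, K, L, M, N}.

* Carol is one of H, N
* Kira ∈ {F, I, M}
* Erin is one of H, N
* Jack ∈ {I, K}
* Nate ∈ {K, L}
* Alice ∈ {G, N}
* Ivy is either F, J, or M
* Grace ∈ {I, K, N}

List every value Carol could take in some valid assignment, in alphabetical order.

H, N

Erin and Carol share exactly the 2 values {H, N}; by pigeonhole those values go to them, so strike H, N from Grace, Alice.
Alice's domain is down to {G}, so Alice = G.
Grace and Jack between them cover only {I, K} — a naked pair. Remove those values from Kira, Nate.
That leaves Nate = L.
No further eliminations apply; Carol can still be any of H, N.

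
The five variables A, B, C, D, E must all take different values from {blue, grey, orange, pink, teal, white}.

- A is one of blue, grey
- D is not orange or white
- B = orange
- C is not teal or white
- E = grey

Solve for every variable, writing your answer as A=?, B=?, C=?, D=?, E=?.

A=blue, B=orange, C=pink, D=teal, E=grey

B must be orange (only option left). Strike orange from C.
That leaves E = grey. Remove grey from A, C, D.
A must be blue (only option left). Remove blue from C, D.
C must be pink (only option left). Strike pink from D.
D's domain is down to {teal}, so D = teal.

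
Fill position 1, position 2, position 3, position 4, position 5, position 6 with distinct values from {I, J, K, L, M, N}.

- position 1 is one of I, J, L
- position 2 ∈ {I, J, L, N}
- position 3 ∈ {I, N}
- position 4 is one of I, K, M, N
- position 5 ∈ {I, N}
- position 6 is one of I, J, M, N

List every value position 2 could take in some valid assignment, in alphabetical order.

J, L

The 6 variables together cover exactly {I, J, K, L, M, N} — 6 values for 6 variables — and K appears only in position 4's list, so position 4 = K.
The 5 still-open variables draw from only 5 values {I, J, L, M, N}, so each is used; only position 6 can be M, hence position 6 = M.
The 2 variables position 3 and position 5 are confined to {I, N}, which locks those values in; drop them from position 1, position 2.
No further eliminations apply; position 2 can still be any of J, L.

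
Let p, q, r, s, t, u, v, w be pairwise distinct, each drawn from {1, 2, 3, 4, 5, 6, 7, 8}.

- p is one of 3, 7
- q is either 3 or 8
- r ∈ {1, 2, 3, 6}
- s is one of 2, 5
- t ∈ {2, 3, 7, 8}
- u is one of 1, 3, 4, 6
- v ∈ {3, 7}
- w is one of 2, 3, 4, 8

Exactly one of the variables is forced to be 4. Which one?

w

Among the 8 variables, 5 fits only s (and all 8 values in {1, 2, 3, 4, 5, 6, 7, 8} must be used), so s = 5.
p and v share exactly the 2 values {3, 7}; by pigeonhole those values go to them, so strike 3, 7 from q, r, t, u, w.
q must be 8 (only option left). Remove 8 from t, w.
t has just one choice, so t = 2. Eliminate 2 elsewhere: r, w.
So 4 goes to w.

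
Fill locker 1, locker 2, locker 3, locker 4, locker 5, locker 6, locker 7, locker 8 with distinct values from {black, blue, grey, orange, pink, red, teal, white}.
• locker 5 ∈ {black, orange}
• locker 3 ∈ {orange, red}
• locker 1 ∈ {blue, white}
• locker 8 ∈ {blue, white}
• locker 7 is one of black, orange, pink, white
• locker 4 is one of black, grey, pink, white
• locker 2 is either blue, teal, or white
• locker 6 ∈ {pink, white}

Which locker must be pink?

locker 6

Among the 8 variables, grey fits only locker 4 (and all 8 values in {black, blue, grey, orange, pink, red, teal, white} must be used), so locker 4 = grey.
The 7 still-open variables draw from only 7 values {black, blue, orange, pink, red, teal, white}, so each is used; only locker 3 can be red, hence locker 3 = red.
The 6 still-open variables together cover exactly {black, blue, orange, pink, teal, white} — 6 values for 6 variables — and teal appears only in locker 2's list, so locker 2 = teal.
locker 1 and locker 8 between them cover only {blue, white} — a naked pair. Remove those values from locker 6, locker 7.
So pink goes to locker 6.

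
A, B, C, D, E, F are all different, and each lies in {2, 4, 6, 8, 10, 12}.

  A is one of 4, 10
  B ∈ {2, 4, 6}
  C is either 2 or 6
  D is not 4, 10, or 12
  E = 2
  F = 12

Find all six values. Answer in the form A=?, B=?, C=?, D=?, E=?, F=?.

E's domain is down to {2}, so E = 2. So B, C, D can't be 2.
F must be 12 (only option left).
C has just one choice, so C = 6. Eliminate 6 elsewhere: B, D.
D's domain is down to {8}, so D = 8.
B has just one choice, so B = 4. Eliminate 4 elsewhere: A.
A has just one choice, so A = 10.

A=10, B=4, C=6, D=8, E=2, F=12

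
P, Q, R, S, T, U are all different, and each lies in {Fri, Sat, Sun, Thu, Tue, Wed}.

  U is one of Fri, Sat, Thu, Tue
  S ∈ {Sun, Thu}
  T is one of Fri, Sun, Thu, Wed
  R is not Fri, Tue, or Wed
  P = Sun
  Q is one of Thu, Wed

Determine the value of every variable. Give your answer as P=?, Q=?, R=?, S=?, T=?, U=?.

P=Sun, Q=Wed, R=Sat, S=Thu, T=Fri, U=Tue

P has just one choice, so P = Sun. Remove Sun from R, S, T.
S has just one choice, so S = Thu. Eliminate Thu elsewhere: Q, R, T, U.
Q has just one choice, so Q = Wed. So T can't be Wed.
That leaves R = Sat. So U can't be Sat.
T must be Fri (only option left). So U can't be Fri.
U's domain is down to {Tue}, so U = Tue.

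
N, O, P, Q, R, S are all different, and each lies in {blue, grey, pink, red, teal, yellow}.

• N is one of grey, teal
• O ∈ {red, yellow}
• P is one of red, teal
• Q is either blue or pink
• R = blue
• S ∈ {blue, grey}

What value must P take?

R must be blue (only option left). So Q, S can't be blue.
S must be grey (only option left). Remove grey from N.
N has just one choice, so N = teal. Remove teal from P.
So P = red.

red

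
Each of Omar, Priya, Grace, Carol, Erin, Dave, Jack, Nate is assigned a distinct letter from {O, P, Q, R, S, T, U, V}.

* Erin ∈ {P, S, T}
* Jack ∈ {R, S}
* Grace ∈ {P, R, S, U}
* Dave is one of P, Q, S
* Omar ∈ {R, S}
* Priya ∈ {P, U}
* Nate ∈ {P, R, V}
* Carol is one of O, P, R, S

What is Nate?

V

The 8 variables draw from only 8 values {O, P, Q, R, S, T, U, V}, so each is used; only Carol can be O, hence Carol = O.
The 7 still-open variables draw from only 7 values {P, Q, R, S, T, U, V}, so each is used; only Dave can be Q, hence Dave = Q.
The 6 still-open variables together cover exactly {P, R, S, T, U, V} — 6 values for 6 variables — and T appears only in Erin's list, so Erin = T.
The 5 still-open variables draw from only 5 values {P, R, S, U, V}, so each is used; only Nate can be V, hence Nate = V.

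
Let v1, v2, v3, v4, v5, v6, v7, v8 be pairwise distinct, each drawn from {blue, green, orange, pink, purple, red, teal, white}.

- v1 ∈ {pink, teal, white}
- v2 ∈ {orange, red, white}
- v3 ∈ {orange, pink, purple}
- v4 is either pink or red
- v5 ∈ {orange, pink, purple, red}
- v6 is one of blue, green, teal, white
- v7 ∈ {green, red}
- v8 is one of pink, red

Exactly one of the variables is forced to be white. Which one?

v2

Among the 8 variables, blue fits only v6 (and all 8 values in {blue, green, orange, pink, purple, red, teal, white} must be used), so v6 = blue.
The 7 still-open variables together cover exactly {green, orange, pink, purple, red, teal, white} — 7 values for 7 variables — and green appears only in v7's list, so v7 = green.
The 6 still-open variables together cover exactly {orange, pink, purple, red, teal, white} — 6 values for 6 variables — and teal appears only in v1's list, so v1 = teal.
Among the 5 still-open variables, white fits only v2 (and all 5 values in {orange, pink, purple, red, white} must be used), so v2 = white.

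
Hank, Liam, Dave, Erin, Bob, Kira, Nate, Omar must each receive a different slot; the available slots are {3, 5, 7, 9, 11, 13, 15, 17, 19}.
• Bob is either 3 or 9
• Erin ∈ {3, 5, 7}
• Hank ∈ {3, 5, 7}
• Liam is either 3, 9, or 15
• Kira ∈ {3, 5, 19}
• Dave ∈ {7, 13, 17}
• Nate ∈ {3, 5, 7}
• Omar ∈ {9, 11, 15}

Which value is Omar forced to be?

11

Hank, Erin, Nate between them cover only {3, 5, 7} — a naked triple. Remove those values from Liam, Dave, Bob, Kira.
Bob has just one choice, so Bob = 9. Remove 9 from Liam, Omar.
Kira has just one choice, so Kira = 19.
Liam has just one choice, so Liam = 15. Remove 15 from Omar.
So Omar = 11.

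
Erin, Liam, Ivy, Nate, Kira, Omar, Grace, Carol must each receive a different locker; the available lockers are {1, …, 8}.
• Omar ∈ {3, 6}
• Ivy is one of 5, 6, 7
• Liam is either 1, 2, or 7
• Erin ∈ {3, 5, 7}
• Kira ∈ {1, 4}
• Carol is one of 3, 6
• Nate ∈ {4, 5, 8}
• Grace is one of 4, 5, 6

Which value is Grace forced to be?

4

Among the 8 variables, 2 fits only Liam (and all 8 values in {1, 2, 3, 4, 5, 6, 7, 8} must be used), so Liam = 2.
The 7 still-open variables draw from only 7 values {1, 3, 4, 5, 6, 7, 8}, so each is used; only Kira can be 1, hence Kira = 1.
Among the 6 still-open variables, 8 fits only Nate (and all 6 values in {3, 4, 5, 6, 7, 8} must be used), so Nate = 8.
The 5 still-open variables draw from only 5 values {3, 4, 5, 6, 7}, so each is used; only Grace can be 4, hence Grace = 4.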